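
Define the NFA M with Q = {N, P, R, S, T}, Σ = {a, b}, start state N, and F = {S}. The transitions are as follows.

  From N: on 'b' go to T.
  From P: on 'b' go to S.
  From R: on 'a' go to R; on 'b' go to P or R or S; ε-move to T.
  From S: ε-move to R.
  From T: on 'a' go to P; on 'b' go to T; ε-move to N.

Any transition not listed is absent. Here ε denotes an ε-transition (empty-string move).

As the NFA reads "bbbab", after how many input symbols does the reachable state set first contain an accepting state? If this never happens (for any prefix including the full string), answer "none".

Start in {N}.
Read 'b': {N} → {N, T}.
Read 'b': {N, T} → {N, T}.
Read 'b': {N, T} → {N, T}.
Read 'a': {N, T} → {P}.
Read 'b': {P} → {N, R, S, T}.
None of the earlier sets intersect F, but {N, R, S, T} does.

5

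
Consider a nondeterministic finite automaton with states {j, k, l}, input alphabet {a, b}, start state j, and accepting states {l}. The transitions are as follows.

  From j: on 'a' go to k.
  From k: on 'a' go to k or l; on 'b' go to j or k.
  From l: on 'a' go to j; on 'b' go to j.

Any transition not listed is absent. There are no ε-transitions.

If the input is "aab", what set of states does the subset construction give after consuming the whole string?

{j, k}

Start in {j}.
Read 'a': j→{k}; now {k}.
Read 'a': k→{k, l}; now {k, l}.
Read 'b': k→{j, k}, l→{j}; now {j, k}.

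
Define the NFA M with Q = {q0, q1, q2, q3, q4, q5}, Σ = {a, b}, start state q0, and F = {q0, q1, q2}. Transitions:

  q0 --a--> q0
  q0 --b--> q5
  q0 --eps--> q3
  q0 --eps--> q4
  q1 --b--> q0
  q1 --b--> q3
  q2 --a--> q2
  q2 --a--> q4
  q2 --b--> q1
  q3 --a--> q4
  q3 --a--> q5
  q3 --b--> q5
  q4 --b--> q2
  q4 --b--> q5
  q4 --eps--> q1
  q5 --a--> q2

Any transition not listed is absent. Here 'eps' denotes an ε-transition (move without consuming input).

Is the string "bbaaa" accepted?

Yes

Start: ε-closure({q0}) = {q0, q1, q3, q4}.
Read 'b': q0→{q5}, q1→{q0, q3}, q3→{q5}, q4→{q2, q5}; union {q0, q2, q3, q5}; ε-closure = {q0, q1, q2, q3, q4, q5}.
Read 'b': q0→{q5}, q1→{q0, q3}, q2→{q1}, q3→{q5}, q4→{q2, q5}, q5→∅; union {q0, q1, q2, q3, q5}; ε-closure = {q0, q1, q2, q3, q4, q5}.
Read 'a': q0→{q0}, q1→∅, q2→{q2, q4}, q3→{q4, q5}, q4→∅, q5→{q2}; union {q0, q2, q4, q5}; ε-closure = {q0, q1, q2, q3, q4, q5}.
Read 'a': q0→{q0}, q1→∅, q2→{q2, q4}, q3→{q4, q5}, q4→∅, q5→{q2}; union {q0, q2, q4, q5}; ε-closure = {q0, q1, q2, q3, q4, q5}.
Read 'a': q0→{q0}, q1→∅, q2→{q2, q4}, q3→{q4, q5}, q4→∅, q5→{q2}; union {q0, q2, q4, q5}; ε-closure = {q0, q1, q2, q3, q4, q5}.
The final set {q0, q1, q2, q3, q4, q5} contains the accepting states q0, q1, q2.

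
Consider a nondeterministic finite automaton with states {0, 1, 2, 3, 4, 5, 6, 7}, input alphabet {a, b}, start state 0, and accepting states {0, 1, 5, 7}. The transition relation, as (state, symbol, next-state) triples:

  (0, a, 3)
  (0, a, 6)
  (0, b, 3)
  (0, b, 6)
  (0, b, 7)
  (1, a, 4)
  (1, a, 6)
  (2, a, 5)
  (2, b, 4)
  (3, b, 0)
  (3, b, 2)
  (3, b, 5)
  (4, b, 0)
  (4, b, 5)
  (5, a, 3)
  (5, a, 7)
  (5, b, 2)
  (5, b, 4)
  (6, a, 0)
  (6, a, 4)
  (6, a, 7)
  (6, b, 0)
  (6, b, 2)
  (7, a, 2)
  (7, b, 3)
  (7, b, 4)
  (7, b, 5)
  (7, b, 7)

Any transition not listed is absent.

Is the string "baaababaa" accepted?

Yes

Start in {0}.
Read 'b': 0→{3, 6, 7}; now {3, 6, 7}.
Read 'a': 3→∅, 6→{0, 4, 7}, 7→{2}; now {0, 2, 4, 7}.
Read 'a': 0→{3, 6}, 2→{5}, 4→∅, 7→{2}; now {2, 3, 5, 6}.
Read 'a': 2→{5}, 3→∅, 5→{3, 7}, 6→{0, 4, 7}; now {0, 3, 4, 5, 7}.
Read 'b': 0→{3, 6, 7}, 3→{0, 2, 5}, 4→{0, 5}, 5→{2, 4}, 7→{3, 4, 5, 7}; now {0, 2, 3, 4, 5, 6, 7}.
Read 'a': 0→{3, 6}, 2→{5}, 3→∅, 4→∅, 5→{3, 7}, 6→{0, 4, 7}, 7→{2}; now {0, 2, 3, 4, 5, 6, 7}.
Read 'b': 0→{3, 6, 7}, 2→{4}, 3→{0, 2, 5}, 4→{0, 5}, 5→{2, 4}, 6→{0, 2}, 7→{3, 4, 5, 7}; now {0, 2, 3, 4, 5, 6, 7}.
Read 'a': 0→{3, 6}, 2→{5}, 3→∅, 4→∅, 5→{3, 7}, 6→{0, 4, 7}, 7→{2}; now {0, 2, 3, 4, 5, 6, 7}.
Read 'a': 0→{3, 6}, 2→{5}, 3→∅, 4→∅, 5→{3, 7}, 6→{0, 4, 7}, 7→{2}; now {0, 2, 3, 4, 5, 6, 7}.
The final set {0, 2, 3, 4, 5, 6, 7} contains the accepting states 0, 5, 7.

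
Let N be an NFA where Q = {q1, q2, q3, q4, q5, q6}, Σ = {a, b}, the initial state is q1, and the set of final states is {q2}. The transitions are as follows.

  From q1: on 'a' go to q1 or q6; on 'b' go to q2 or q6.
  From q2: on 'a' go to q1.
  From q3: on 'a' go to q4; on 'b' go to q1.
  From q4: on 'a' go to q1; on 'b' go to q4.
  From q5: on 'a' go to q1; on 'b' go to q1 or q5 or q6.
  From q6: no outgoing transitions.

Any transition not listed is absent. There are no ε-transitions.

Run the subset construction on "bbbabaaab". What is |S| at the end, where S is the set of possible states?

Start in {q1}.
Read 'b': {q1} → {q2, q6}.
Read 'b': {q2, q6} → ∅.
The set is empty and remains empty for the remaining 7 symbols.
That set has 0 states.

0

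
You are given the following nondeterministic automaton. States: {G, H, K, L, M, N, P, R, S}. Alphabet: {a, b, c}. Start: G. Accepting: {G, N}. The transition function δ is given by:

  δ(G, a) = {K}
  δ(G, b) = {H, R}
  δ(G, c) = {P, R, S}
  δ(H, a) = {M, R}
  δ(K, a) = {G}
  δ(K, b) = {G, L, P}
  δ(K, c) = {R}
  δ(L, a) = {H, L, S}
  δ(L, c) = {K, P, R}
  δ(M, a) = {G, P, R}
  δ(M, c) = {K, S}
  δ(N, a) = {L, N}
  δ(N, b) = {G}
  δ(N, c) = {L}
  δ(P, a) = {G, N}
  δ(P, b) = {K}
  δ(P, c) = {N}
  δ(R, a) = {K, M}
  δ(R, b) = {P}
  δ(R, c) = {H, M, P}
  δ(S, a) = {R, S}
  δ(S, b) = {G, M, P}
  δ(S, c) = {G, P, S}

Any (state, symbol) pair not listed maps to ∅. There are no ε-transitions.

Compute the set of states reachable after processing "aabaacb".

Start in {G}.
Read 'a': G→{K}; now {K}.
Read 'a': K→{G}; now {G}.
Read 'b': G→{H, R}; now {H, R}.
Read 'a': H→{M, R}, R→{K, M}; now {K, M, R}.
Read 'a': K→{G}, M→{G, P, R}, R→{K, M}; now {G, K, M, P, R}.
Read 'c': G→{P, R, S}, K→{R}, M→{K, S}, P→{N}, R→{H, M, P}; now {H, K, M, N, P, R, S}.
Read 'b': H→∅, K→{G, L, P}, M→∅, N→{G}, P→{K}, R→{P}, S→{G, M, P}; now {G, K, L, M, P}.

{G, K, L, M, P}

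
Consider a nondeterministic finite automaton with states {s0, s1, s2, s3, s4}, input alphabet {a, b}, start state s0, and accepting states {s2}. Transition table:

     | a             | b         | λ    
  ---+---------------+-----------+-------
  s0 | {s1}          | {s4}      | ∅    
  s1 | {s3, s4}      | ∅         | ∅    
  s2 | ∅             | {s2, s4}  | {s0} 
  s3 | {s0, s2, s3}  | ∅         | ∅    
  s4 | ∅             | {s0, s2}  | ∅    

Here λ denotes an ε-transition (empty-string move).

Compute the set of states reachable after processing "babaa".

∅

Start in {s0}.
Read 'b': {s0} → {s4}.
Read 'a': {s4} → ∅.
The set is empty and remains empty for the remaining 3 symbols.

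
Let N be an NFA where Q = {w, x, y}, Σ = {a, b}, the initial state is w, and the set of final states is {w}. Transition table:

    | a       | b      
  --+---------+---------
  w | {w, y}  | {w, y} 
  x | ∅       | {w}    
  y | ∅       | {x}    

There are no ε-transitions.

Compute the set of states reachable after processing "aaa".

{w, y}

Start in {w}.
Read 'a': {w} → {w, y}.
Read 'a': {w, y} → {w, y}.
Read 'a': {w, y} → {w, y}.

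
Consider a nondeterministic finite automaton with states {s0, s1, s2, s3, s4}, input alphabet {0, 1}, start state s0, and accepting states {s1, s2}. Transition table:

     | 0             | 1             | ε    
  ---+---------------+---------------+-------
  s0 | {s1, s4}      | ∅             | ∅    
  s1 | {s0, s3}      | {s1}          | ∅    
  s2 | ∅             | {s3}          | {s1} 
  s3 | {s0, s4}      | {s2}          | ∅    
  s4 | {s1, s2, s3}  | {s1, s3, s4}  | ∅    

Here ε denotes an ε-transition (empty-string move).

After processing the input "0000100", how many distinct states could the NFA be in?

5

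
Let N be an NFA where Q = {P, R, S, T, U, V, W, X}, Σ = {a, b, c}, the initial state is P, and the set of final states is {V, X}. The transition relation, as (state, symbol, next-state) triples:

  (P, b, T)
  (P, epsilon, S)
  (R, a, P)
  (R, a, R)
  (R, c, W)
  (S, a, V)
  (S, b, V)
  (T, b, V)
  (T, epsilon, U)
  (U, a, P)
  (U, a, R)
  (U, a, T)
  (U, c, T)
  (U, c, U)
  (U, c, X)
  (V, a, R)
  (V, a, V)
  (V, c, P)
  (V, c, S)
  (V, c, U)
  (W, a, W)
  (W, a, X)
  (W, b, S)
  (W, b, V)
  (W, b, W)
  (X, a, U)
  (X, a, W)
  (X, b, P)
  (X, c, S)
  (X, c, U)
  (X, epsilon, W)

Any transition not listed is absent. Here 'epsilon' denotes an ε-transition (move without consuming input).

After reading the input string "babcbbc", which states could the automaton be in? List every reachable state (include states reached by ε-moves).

{P, S, T, U, W, X}

Start: ε-closure({P}) = {P, S}.
Read 'b': P→{T}, S→{V}; union {T, V}; ε-closure = {T, U, V}.
Read 'a': T→∅, U→{P, R, T}, V→{R, V}; union {P, R, T, V}; ε-closure = {P, R, S, T, U, V}.
Read 'b': P→{T}, R→∅, S→{V}, T→{V}, U→∅, V→∅; union {T, V}; ε-closure = {T, U, V}.
Read 'c': T→∅, U→{T, U, X}, V→{P, S, U}; union {P, S, T, U, X}; ε-closure = {P, S, T, U, W, X}.
Read 'b': P→{T}, S→{V}, T→{V}, U→∅, W→{S, V, W}, X→{P}; union {P, S, T, V, W}; ε-closure = {P, S, T, U, V, W}.
Read 'b': P→{T}, S→{V}, T→{V}, U→∅, V→∅, W→{S, V, W}; union {S, T, V, W}; ε-closure = {S, T, U, V, W}.
Read 'c': S→∅, T→∅, U→{T, U, X}, V→{P, S, U}, W→∅; union {P, S, T, U, X}; ε-closure = {P, S, T, U, W, X}.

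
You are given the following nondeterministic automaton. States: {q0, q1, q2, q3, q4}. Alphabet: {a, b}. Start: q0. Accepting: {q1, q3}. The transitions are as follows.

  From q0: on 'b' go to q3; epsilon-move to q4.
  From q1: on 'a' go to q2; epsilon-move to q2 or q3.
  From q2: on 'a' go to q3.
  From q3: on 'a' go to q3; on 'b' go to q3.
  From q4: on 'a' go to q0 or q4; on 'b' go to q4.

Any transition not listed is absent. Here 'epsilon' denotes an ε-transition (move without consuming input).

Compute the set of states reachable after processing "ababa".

{q0, q3, q4}

Start: ε-closure({q0}) = {q0, q4}.
Read 'a': q0→∅, q4→{q0, q4}; now {q0, q4}.
Read 'b': q0→{q3}, q4→{q4}; now {q3, q4}.
Read 'a': q3→{q3}, q4→{q0, q4}; now {q0, q3, q4}.
Read 'b': q0→{q3}, q3→{q3}, q4→{q4}; now {q3, q4}.
Read 'a': q3→{q3}, q4→{q0, q4}; now {q0, q3, q4}.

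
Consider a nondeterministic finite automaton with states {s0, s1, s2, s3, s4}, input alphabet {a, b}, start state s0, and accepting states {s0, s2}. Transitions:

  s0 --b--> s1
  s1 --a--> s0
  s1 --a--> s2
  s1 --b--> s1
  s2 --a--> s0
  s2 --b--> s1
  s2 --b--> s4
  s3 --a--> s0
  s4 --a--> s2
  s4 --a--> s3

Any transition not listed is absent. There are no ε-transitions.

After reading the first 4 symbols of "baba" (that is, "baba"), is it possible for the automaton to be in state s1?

No

Start in {s0}.
Read 'b': s0→{s1}; now {s1}.
Read 'a': s1→{s0, s2}; now {s0, s2}.
Read 'b': s0→{s1}, s2→{s1, s4}; now {s1, s4}.
Read 'a': s1→{s0, s2}, s4→{s2, s3}; now {s0, s2, s3}.
State s1 is not in {s0, s2, s3}.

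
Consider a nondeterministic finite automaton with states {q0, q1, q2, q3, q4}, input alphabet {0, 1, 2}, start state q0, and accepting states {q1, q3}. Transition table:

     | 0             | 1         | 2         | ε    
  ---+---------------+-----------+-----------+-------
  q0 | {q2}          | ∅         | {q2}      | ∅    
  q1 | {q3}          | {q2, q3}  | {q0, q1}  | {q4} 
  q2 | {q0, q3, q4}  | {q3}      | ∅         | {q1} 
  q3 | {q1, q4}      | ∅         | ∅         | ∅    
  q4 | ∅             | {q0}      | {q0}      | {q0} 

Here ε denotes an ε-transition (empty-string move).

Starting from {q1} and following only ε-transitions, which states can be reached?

{q0, q1, q4}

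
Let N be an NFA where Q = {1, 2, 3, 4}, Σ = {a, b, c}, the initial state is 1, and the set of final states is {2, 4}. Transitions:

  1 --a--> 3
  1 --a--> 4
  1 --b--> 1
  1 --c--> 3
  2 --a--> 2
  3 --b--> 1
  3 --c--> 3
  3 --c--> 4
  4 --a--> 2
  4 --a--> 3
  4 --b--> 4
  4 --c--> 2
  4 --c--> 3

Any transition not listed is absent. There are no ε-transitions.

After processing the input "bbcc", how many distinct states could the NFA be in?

Start in {1}.
Read 'b': 1→{1}; now {1}.
Read 'b': 1→{1}; now {1}.
Read 'c': 1→{3}; now {3}.
Read 'c': 3→{3, 4}; now {3, 4}.
That set has 2 states.

2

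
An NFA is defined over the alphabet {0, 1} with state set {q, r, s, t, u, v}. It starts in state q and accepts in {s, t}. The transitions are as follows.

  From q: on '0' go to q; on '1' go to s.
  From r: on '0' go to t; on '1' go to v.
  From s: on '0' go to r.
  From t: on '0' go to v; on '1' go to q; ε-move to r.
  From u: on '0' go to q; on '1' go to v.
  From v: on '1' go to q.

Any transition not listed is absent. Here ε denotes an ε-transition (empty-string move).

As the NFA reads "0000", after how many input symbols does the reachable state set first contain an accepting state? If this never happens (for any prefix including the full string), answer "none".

none

Start in {q}.
Read '0': {q} → {q}.
Read '0': {q} → {q}.
Read '0': {q} → {q}.
Read '0': {q} → {q}.
No reachable set along the way intersects F.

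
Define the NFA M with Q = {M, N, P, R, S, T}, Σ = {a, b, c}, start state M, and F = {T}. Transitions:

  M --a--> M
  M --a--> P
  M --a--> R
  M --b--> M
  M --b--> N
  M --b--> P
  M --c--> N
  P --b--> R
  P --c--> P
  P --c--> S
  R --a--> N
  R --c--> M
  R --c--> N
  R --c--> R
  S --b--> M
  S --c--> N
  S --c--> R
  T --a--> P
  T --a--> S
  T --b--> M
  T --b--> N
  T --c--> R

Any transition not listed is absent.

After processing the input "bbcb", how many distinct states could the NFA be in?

Start in {M}.
Read 'b': {M} → {M, N, P}.
Read 'b': {M, N, P} → {M, N, P, R}.
Read 'c': {M, N, P, R} → {M, N, P, R, S}.
Read 'b': {M, N, P, R, S} → {M, N, P, R}.
That set has 4 states.

4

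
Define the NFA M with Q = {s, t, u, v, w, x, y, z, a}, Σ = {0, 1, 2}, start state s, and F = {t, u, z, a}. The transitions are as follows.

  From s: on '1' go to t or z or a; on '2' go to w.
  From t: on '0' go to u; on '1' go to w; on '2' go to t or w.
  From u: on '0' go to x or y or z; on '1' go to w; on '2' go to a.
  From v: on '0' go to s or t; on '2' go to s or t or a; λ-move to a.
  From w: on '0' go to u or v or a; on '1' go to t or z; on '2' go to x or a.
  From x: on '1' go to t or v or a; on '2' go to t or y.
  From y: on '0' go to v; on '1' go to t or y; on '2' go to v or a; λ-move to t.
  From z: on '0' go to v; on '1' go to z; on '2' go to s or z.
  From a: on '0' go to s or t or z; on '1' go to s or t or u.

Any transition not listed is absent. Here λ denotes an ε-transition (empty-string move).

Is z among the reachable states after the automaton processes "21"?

Yes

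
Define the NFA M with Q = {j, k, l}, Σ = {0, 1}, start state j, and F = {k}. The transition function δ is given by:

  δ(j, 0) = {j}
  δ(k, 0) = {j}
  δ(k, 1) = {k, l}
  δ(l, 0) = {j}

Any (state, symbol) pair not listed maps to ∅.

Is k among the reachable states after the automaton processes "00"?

Start in {j}.
Read '0': j→{j}; now {j}.
Read '0': j→{j}; now {j}.
State k is not in {j}.

No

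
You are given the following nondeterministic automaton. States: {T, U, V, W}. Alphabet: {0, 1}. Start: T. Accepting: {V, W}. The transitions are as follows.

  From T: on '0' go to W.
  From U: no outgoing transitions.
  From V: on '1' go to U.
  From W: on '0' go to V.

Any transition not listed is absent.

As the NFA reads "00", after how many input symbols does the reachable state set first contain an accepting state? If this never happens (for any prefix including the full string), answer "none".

Start in {T}.
Read '0': T→{W}; now {W}.
None of the earlier sets intersect F, but {W} does.

1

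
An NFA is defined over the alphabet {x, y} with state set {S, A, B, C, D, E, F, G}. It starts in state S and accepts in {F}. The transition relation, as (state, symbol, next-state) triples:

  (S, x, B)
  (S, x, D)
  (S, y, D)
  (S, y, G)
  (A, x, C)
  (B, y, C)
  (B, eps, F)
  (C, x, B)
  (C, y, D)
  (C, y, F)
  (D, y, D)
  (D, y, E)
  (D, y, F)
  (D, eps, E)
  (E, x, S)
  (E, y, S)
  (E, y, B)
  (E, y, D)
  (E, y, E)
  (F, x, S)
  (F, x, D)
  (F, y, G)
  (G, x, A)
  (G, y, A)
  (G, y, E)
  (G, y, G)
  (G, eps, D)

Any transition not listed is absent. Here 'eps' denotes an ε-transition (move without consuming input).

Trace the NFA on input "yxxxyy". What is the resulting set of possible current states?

Start in {S}.
Read 'y': {S} → {D, E, G}.
Read 'x': {D, E, G} → {S, A}.
Read 'x': {S, A} → {B, C, D, E, F}.
Read 'x': {B, C, D, E, F} → {S, B, D, E, F}.
Read 'y': {S, B, D, E, F} → {S, B, C, D, E, F, G}.
Read 'y': {S, B, C, D, E, F, G} → {S, A, B, C, D, E, F, G}.

{S, A, B, C, D, E, F, G}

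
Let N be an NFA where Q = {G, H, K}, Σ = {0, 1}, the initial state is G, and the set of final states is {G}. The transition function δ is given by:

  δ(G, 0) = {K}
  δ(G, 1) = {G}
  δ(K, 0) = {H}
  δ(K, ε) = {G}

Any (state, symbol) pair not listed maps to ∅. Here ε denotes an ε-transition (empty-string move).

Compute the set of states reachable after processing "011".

Start in {G}.
Read '0': G→{K}; union {K}; ε-closure = {G, K}.
Read '1': G→{G}, K→∅; now {G}.
Read '1': G→{G}; now {G}.

{G}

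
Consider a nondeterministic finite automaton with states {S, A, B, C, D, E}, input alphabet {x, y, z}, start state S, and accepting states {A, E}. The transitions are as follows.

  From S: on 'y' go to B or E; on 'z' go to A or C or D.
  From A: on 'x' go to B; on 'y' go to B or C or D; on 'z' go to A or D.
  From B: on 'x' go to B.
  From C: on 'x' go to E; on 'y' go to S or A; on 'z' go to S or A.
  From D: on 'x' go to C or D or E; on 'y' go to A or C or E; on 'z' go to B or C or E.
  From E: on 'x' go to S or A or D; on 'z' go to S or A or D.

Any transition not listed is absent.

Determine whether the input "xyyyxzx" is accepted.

Start in {S}.
Read 'x': S→∅; now ∅.
The set is empty and remains empty for the remaining 6 symbols.
The final set ∅ contains no accepting state.

No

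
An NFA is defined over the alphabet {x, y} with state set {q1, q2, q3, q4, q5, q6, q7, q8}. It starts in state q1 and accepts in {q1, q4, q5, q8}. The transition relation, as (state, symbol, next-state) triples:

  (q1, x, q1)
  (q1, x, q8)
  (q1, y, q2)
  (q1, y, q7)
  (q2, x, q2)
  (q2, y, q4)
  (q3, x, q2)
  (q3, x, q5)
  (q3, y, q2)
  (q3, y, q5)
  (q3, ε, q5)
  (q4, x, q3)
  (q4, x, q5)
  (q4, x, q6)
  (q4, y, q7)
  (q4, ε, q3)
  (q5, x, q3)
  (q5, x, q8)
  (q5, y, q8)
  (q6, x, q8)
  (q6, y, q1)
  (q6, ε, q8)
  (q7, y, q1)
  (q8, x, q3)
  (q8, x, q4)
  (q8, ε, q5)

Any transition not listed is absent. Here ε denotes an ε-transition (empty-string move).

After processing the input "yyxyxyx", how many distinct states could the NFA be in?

7

Start in {q1}.
Read 'y': {q1} → {q2, q7}.
Read 'y': {q2, q7} → {q1, q3, q4, q5}.
Read 'x': {q1, q3, q4, q5} → {q1, q2, q3, q5, q6, q8}.
Read 'y': {q1, q2, q3, q5, q6, q8} → {q1, q2, q3, q4, q5, q7, q8}.
Read 'x': {q1, q2, q3, q4, q5, q7, q8} → {q1, q2, q3, q4, q5, q6, q8}.
Read 'y': {q1, q2, q3, q4, q5, q6, q8} → {q1, q2, q3, q4, q5, q7, q8}.
Read 'x': {q1, q2, q3, q4, q5, q7, q8} → {q1, q2, q3, q4, q5, q6, q8}.
That set has 7 states.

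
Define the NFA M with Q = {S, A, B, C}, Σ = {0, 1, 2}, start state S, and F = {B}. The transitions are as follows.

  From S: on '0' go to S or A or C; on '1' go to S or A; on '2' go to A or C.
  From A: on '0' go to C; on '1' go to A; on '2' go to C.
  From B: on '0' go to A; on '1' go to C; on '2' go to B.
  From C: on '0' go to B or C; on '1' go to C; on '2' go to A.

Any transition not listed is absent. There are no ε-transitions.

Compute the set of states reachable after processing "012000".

Start in {S}.
Read '0': {S} → {S, A, C}.
Read '1': {S, A, C} → {S, A, C}.
Read '2': {S, A, C} → {A, C}.
Read '0': {A, C} → {B, C}.
Read '0': {B, C} → {A, B, C}.
Read '0': {A, B, C} → {A, B, C}.

{A, B, C}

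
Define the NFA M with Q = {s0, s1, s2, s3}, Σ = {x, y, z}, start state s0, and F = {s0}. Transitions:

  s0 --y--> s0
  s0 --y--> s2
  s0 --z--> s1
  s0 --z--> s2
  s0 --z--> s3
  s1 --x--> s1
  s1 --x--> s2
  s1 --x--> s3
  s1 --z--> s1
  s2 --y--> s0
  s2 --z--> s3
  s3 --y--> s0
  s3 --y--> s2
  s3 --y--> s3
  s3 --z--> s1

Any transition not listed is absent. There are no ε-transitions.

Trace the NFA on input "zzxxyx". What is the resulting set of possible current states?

∅

Start in {s0}.
Read 'z': {s0} → {s1, s2, s3}.
Read 'z': {s1, s2, s3} → {s1, s3}.
Read 'x': {s1, s3} → {s1, s2, s3}.
Read 'x': {s1, s2, s3} → {s1, s2, s3}.
Read 'y': {s1, s2, s3} → {s0, s2, s3}.
Read 'x': {s0, s2, s3} → ∅.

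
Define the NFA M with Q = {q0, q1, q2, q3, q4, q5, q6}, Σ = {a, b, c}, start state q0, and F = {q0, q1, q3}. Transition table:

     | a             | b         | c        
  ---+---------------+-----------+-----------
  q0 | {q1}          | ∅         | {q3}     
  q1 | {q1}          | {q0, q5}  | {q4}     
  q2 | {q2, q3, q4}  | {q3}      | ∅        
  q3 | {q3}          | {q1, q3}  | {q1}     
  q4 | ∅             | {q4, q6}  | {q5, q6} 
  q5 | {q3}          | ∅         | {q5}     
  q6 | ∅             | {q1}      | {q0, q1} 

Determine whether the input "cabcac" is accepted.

No

Start in {q0}.
Read 'c': {q0} → {q3}.
Read 'a': {q3} → {q3}.
Read 'b': {q3} → {q1, q3}.
Read 'c': {q1, q3} → {q1, q4}.
Read 'a': {q1, q4} → {q1}.
Read 'c': {q1} → {q4}.
The final set {q4} contains no accepting state.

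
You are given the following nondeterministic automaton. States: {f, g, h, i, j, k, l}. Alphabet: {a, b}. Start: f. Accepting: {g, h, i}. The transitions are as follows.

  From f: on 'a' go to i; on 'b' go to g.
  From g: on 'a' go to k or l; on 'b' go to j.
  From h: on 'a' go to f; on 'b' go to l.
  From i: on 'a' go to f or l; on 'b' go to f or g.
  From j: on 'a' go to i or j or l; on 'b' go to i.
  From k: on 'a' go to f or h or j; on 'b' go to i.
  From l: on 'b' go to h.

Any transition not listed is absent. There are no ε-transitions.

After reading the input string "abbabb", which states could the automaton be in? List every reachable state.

{f, g, j, l}

Start in {f}.
Read 'a': {f} → {i}.
Read 'b': {i} → {f, g}.
Read 'b': {f, g} → {g, j}.
Read 'a': {g, j} → {i, j, k, l}.
Read 'b': {i, j, k, l} → {f, g, h, i}.
Read 'b': {f, g, h, i} → {f, g, j, l}.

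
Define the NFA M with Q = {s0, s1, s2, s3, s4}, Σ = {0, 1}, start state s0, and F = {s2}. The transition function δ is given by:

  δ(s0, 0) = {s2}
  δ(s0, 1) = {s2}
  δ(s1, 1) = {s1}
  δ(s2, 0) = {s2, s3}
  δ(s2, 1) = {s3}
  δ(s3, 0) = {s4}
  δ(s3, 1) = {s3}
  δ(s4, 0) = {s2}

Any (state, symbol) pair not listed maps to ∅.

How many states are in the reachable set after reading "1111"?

1

Start in {s0}.
Read '1': s0→{s2}; now {s2}.
Read '1': s2→{s3}; now {s3}.
Read '1': s3→{s3}; now {s3}.
Read '1': s3→{s3}; now {s3}.
That set has 1 state.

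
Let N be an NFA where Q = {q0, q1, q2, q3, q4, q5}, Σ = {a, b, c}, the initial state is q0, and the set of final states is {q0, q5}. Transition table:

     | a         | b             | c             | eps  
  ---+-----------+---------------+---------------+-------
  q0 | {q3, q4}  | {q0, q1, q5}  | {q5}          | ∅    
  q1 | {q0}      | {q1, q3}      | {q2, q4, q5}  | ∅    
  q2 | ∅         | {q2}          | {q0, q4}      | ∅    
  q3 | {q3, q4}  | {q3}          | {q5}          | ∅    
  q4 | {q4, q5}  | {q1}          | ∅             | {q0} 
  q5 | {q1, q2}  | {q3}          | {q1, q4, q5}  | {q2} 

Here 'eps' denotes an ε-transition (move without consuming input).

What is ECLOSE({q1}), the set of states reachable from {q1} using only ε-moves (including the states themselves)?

{q1}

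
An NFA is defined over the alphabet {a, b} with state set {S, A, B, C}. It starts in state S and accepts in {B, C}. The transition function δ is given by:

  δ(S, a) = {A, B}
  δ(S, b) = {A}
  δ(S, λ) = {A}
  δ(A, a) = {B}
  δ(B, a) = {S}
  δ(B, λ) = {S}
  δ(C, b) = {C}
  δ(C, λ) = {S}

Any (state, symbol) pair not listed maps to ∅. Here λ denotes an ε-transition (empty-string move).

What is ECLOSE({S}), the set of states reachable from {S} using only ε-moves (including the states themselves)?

Begin with {S}.
ε-move S → A; add A.

{S, A}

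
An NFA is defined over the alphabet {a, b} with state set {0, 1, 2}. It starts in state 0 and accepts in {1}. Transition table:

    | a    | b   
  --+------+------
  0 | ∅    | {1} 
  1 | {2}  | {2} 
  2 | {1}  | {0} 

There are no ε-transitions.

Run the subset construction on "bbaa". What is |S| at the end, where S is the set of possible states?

1

Start in {0}.
Read 'b': 0→{1}; now {1}.
Read 'b': 1→{2}; now {2}.
Read 'a': 2→{1}; now {1}.
Read 'a': 1→{2}; now {2}.
That set has 1 state.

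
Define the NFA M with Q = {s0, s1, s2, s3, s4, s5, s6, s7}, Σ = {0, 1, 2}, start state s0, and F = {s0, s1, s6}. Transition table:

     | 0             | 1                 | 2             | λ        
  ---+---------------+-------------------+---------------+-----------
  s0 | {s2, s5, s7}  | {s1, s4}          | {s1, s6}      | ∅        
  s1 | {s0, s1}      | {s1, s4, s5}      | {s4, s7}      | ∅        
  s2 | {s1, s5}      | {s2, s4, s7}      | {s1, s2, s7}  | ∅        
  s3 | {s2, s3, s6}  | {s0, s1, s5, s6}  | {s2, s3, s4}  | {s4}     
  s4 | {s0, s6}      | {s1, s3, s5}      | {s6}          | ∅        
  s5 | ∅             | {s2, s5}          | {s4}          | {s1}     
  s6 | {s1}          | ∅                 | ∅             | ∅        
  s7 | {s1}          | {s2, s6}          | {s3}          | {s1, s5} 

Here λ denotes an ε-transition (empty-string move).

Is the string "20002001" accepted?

Yes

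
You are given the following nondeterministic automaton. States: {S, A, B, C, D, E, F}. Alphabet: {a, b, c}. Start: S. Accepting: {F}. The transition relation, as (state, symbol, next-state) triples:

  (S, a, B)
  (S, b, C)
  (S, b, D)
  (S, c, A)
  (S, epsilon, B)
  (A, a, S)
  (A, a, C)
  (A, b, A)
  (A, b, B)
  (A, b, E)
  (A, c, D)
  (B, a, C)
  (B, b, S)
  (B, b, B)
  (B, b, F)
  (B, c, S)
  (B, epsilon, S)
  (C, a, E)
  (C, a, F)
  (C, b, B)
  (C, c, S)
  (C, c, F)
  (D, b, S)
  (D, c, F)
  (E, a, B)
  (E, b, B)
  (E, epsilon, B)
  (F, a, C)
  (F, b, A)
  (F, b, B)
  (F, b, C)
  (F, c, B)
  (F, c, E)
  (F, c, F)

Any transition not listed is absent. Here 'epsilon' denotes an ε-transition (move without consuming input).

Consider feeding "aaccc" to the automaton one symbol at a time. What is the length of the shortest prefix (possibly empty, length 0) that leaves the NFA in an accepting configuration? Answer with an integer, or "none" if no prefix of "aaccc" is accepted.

Start: ε-closure({S}) = {S, B}.
Read 'a': {S, B} → {S, B, C}.
Read 'a': {S, B, C} → {S, B, C, E, F}.
None of the earlier sets intersect F, but {S, B, C, E, F} does.

2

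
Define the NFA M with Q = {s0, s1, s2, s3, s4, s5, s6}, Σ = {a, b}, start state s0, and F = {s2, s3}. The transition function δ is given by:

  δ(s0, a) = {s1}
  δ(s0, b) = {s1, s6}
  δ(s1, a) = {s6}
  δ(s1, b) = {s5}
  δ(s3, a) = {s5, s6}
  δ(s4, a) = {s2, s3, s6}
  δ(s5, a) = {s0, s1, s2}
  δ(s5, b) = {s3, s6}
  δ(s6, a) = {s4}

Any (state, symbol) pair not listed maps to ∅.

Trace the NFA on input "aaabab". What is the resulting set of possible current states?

∅

Start in {s0}.
Read 'a': s0→{s1}; now {s1}.
Read 'a': s1→{s6}; now {s6}.
Read 'a': s6→{s4}; now {s4}.
Read 'b': s4→∅; now ∅.
The set is empty and remains empty for the remaining 2 symbols.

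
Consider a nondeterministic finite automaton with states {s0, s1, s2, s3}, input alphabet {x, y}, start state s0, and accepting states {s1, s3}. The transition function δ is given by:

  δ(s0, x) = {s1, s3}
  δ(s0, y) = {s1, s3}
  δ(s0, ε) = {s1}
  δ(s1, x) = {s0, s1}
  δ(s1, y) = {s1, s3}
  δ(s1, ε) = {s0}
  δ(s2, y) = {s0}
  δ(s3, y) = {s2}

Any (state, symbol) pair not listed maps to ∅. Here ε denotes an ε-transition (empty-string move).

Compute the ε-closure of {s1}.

Begin with {s1}.
ε-move s1 → s0; add s0.

{s0, s1}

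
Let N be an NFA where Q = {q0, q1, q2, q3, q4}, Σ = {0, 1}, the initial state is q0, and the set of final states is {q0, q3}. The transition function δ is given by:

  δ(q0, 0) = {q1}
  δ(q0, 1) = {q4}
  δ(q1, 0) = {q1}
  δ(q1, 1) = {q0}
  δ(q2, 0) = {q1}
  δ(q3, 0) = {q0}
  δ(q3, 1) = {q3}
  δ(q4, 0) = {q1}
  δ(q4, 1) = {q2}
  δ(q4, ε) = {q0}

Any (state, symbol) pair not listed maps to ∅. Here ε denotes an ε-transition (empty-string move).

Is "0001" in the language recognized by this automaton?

Yes

Start in {q0}.
Read '0': {q0} → {q1}.
Read '0': {q1} → {q1}.
Read '0': {q1} → {q1}.
Read '1': {q1} → {q0}.
The final set {q0} contains the accepting state q0.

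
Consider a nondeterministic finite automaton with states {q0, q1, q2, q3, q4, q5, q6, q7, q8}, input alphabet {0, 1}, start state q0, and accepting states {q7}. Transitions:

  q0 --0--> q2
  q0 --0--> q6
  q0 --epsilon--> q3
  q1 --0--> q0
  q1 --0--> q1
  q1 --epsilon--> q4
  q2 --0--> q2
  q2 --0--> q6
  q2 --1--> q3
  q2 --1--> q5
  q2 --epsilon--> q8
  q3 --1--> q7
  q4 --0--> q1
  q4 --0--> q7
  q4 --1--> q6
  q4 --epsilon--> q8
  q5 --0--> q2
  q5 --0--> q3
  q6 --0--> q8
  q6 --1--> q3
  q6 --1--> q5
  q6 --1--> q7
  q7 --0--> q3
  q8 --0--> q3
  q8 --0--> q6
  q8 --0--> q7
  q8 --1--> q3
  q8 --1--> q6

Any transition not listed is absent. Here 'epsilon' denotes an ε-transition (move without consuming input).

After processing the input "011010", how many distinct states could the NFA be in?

Start: ε-closure({q0}) = {q0, q3}.
Read '0': q0→{q2, q6}, q3→∅; union {q2, q6}; ε-closure = {q2, q6, q8}.
Read '1': q2→{q3, q5}, q6→{q3, q5, q7}, q8→{q3, q6}; now {q3, q5, q6, q7}.
Read '1': q3→{q7}, q5→∅, q6→{q3, q5, q7}, q7→∅; now {q3, q5, q7}.
Read '0': q3→∅, q5→{q2, q3}, q7→{q3}; union {q2, q3}; ε-closure = {q2, q3, q8}.
Read '1': q2→{q3, q5}, q3→{q7}, q8→{q3, q6}; now {q3, q5, q6, q7}.
Read '0': q3→∅, q5→{q2, q3}, q6→{q8}, q7→{q3}; now {q2, q3, q8}.
That set has 3 states.

3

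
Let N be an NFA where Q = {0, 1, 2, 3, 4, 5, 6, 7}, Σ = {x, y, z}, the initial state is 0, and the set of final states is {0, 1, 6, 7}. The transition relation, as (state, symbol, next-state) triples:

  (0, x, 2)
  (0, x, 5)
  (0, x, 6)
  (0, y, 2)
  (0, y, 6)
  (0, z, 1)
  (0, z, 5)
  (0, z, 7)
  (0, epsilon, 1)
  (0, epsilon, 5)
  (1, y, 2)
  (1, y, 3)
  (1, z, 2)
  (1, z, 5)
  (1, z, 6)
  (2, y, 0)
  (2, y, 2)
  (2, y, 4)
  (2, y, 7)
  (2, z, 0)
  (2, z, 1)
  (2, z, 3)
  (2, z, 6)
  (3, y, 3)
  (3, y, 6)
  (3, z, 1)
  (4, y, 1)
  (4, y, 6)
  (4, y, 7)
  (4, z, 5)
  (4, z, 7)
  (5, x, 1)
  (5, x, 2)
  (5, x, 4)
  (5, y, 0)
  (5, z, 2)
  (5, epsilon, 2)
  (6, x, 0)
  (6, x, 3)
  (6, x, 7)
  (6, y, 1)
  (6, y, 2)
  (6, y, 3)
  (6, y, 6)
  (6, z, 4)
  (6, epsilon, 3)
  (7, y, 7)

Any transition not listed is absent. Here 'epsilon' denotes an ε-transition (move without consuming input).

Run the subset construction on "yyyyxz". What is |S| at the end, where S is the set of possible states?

8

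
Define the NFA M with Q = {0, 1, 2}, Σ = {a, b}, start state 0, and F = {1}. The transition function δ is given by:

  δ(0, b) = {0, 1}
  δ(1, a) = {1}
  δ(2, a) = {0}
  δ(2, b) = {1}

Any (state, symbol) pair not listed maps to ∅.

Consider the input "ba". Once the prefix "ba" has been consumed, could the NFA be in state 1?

Yes

Start in {0}.
Read 'b': {0} → {0, 1}.
Read 'a': {0, 1} → {1}.
State 1 is in {1}.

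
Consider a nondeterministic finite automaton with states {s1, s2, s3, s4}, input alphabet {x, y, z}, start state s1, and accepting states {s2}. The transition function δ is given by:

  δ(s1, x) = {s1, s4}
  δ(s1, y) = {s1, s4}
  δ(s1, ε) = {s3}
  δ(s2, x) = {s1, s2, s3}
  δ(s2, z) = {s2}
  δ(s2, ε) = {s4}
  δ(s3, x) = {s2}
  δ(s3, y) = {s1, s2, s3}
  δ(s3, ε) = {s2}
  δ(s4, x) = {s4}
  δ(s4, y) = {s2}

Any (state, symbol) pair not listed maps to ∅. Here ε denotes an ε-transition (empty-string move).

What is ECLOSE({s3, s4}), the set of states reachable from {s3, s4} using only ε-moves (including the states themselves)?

{s2, s3, s4}

Begin with {s3, s4}.
ε-move s3 → s2; add s2.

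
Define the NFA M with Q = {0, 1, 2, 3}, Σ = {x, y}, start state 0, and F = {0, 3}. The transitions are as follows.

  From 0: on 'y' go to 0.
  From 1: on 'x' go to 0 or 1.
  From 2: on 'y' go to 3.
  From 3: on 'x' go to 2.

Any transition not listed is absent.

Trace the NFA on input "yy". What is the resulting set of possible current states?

{0}

Start in {0}.
Read 'y': 0→{0}; now {0}.
Read 'y': 0→{0}; now {0}.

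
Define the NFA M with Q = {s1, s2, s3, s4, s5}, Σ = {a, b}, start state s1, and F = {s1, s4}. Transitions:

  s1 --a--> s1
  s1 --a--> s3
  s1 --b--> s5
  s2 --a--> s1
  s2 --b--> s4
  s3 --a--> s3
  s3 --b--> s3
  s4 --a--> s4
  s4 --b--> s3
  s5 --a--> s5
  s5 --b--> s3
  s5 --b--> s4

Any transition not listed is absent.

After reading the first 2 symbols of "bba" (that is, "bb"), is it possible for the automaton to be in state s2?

No

Start in {s1}.
Read 'b': {s1} → {s5}.
Read 'b': {s5} → {s3, s4}.
State s2 is not in {s3, s4}.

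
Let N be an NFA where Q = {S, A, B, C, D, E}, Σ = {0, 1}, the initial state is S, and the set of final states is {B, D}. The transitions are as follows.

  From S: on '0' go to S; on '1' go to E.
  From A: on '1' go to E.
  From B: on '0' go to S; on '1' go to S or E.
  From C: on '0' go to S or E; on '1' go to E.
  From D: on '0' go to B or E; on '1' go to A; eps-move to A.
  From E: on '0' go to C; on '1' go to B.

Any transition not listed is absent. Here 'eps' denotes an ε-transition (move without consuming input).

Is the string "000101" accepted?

No

Start in {S}.
Read '0': {S} → {S}.
Read '0': {S} → {S}.
Read '0': {S} → {S}.
Read '1': {S} → {E}.
Read '0': {E} → {C}.
Read '1': {C} → {E}.
The final set {E} contains no accepting state.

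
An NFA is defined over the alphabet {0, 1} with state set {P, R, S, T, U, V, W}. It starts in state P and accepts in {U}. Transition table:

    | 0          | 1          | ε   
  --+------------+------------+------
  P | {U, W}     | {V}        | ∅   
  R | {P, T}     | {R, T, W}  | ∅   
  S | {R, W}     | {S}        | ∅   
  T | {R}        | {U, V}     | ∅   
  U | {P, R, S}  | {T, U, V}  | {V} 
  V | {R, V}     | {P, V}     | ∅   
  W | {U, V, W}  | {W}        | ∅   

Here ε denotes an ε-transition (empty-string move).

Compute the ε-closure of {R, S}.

{R, S}

Begin with {R, S}.
No ε-moves leave this set, so the closure equals the set itself.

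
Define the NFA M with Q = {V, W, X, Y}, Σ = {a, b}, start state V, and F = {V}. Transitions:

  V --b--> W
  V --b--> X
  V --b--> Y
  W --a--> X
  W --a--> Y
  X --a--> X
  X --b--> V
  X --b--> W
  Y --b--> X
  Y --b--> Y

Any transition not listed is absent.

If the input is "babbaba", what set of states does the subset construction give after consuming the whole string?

{X, Y}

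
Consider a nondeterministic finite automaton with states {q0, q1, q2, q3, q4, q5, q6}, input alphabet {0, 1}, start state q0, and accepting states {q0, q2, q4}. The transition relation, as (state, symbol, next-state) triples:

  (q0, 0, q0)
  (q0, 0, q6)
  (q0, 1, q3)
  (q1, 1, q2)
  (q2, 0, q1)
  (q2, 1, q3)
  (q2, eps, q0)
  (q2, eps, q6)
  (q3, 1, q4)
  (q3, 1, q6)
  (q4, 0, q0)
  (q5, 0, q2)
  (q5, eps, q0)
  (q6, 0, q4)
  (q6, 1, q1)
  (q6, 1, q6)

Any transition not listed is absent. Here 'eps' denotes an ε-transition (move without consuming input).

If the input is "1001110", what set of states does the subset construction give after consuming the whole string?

∅

Start in {q0}.
Read '1': {q0} → {q3}.
Read '0': {q3} → ∅.
The set is empty and remains empty for the remaining 5 symbols.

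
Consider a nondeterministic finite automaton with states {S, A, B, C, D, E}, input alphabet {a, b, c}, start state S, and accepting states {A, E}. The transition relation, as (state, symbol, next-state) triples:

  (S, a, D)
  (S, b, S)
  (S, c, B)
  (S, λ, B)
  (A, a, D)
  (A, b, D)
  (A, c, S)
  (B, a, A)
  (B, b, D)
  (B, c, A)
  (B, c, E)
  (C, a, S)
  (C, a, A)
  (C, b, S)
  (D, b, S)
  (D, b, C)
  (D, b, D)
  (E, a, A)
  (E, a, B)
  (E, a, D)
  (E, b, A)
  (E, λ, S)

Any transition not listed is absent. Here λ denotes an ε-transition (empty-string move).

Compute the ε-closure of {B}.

{B}

Begin with {B}.
No ε-moves leave this set, so the closure equals the set itself.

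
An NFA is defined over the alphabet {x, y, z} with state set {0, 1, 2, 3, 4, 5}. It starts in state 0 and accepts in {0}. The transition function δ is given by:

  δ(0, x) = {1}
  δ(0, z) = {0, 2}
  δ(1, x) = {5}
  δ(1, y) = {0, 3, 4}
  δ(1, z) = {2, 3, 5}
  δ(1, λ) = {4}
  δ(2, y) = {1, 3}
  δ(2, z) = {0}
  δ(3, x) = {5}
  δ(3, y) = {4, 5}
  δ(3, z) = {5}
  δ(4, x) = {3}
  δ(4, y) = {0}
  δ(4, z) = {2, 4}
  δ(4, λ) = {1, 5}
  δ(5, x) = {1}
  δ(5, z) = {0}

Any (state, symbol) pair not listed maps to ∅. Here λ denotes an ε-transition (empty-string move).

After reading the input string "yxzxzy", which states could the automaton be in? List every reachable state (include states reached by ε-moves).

Start in {0}.
Read 'y': {0} → ∅.
The set is empty and remains empty for the remaining 5 symbols.

∅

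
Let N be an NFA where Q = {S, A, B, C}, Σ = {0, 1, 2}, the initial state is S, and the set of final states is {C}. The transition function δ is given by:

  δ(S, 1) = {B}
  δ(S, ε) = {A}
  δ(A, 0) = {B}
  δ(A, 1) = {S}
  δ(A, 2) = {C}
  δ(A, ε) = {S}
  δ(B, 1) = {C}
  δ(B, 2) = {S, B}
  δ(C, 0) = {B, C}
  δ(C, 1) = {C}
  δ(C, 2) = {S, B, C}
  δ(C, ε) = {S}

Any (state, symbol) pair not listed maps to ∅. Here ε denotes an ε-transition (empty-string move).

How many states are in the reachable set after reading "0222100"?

4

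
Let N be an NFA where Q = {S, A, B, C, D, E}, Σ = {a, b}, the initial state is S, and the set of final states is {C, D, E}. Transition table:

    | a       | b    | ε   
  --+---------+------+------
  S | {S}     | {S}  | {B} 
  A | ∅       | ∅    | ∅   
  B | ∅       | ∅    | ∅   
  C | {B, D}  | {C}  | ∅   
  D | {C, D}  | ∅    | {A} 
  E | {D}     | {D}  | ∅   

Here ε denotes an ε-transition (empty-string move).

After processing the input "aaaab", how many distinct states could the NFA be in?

Start: ε-closure({S}) = {S, B}.
Read 'a': S→{S}, B→∅; union {S}; ε-closure = {S, B}.
Read 'a': S→{S}, B→∅; union {S}; ε-closure = {S, B}.
Read 'a': S→{S}, B→∅; union {S}; ε-closure = {S, B}.
Read 'a': S→{S}, B→∅; union {S}; ε-closure = {S, B}.
Read 'b': S→{S}, B→∅; union {S}; ε-closure = {S, B}.
That set has 2 states.

2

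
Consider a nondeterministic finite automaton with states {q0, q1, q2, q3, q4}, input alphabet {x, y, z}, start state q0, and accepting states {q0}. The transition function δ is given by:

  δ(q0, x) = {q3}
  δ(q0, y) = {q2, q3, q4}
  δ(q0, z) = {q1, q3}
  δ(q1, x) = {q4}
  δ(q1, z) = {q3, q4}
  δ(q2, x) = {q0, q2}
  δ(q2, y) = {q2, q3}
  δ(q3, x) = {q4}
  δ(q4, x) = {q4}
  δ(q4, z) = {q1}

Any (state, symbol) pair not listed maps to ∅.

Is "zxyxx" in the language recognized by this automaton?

No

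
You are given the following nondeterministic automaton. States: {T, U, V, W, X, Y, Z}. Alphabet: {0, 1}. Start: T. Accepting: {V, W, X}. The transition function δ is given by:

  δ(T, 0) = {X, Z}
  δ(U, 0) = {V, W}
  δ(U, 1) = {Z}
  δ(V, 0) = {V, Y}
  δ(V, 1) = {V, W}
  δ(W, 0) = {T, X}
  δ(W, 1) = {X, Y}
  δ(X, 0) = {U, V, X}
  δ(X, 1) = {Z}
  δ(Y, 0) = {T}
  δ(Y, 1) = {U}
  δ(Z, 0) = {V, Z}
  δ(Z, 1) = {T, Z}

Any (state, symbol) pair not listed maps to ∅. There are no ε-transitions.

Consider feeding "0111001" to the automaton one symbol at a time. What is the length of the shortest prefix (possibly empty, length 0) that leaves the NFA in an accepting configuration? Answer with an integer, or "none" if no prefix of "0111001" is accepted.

1

Start in {T}.
Read '0': T→{X, Z}; now {X, Z}.
None of the earlier sets intersect F, but {X, Z} does.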